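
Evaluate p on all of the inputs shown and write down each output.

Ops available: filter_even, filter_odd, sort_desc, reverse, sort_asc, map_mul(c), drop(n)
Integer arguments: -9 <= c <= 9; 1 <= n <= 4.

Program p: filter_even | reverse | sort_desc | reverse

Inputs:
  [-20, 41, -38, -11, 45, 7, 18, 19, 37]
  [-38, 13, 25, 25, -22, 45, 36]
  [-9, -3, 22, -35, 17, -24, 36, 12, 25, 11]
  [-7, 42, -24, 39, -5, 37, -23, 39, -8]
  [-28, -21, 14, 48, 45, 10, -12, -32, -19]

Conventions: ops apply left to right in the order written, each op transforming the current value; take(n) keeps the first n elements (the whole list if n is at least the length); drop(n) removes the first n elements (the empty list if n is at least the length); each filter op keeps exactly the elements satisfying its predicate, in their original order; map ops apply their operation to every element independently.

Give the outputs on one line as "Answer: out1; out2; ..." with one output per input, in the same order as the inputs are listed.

Execution, op by op:
  [-20, 41, -38, -11, 45, 7, 18, 19, 37] -> [-20, -38, 18] -> [18, -38, -20] -> [18, -20, -38] -> [-38, -20, 18]
  [-38, 13, 25, 25, -22, 45, 36] -> [-38, -22, 36] -> [36, -22, -38] -> [36, -22, -38] -> [-38, -22, 36]
  [-9, -3, 22, -35, 17, -24, 36, 12, 25, 11] -> [22, -24, 36, 12] -> [12, 36, -24, 22] -> [36, 22, 12, -24] -> [-24, 12, 22, 36]
  [-7, 42, -24, 39, -5, 37, -23, 39, -8] -> [42, -24, -8] -> [-8, -24, 42] -> [42, -8, -24] -> [-24, -8, 42]
  [-28, -21, 14, 48, 45, 10, -12, -32, -19] -> [-28, 14, 48, 10, -12, -32] -> [-32, -12, 10, 48, 14, -28] -> [48, 14, 10, -12, -28, -32] -> [-32, -28, -12, 10, 14, 48]

[-38, -20, 18]; [-38, -22, 36]; [-24, 12, 22, 36]; [-24, -8, 42]; [-32, -28, -12, 10, 14, 48]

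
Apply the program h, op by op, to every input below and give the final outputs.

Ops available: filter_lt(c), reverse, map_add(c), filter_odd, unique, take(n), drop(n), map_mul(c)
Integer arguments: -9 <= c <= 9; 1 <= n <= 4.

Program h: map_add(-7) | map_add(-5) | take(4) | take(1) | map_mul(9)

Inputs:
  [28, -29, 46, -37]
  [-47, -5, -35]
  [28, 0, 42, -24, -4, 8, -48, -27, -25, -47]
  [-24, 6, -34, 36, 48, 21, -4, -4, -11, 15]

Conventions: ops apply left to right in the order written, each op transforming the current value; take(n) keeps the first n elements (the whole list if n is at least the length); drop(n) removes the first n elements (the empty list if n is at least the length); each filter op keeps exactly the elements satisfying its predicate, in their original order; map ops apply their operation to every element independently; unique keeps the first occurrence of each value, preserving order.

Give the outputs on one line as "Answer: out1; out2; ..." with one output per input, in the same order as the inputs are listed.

[144]; [-531]; [144]; [-324]

Execution, op by op:
  [28, -29, 46, -37] -> [21, -36, 39, -44] -> [16, -41, 34, -49] -> [16, -41, 34, -49] -> [16] -> [144]
  [-47, -5, -35] -> [-54, -12, -42] -> [-59, -17, -47] -> [-59, -17, -47] -> [-59] -> [-531]
  [28, 0, 42, -24, -4, 8, -48, -27, -25, -47] -> [21, -7, 35, -31, -11, 1, -55, -34, -32, -54] -> [16, -12, 30, -36, -16, -4, -60, -39, -37, -59] -> [16, -12, 30, -36] -> [16] -> [144]
  [-24, 6, -34, 36, 48, 21, -4, -4, -11, 15] -> [-31, -1, -41, 29, 41, 14, -11, -11, -18, 8] -> [-36, -6, -46, 24, 36, 9, -16, -16, -23, 3] -> [-36, -6, -46, 24] -> [-36] -> [-324]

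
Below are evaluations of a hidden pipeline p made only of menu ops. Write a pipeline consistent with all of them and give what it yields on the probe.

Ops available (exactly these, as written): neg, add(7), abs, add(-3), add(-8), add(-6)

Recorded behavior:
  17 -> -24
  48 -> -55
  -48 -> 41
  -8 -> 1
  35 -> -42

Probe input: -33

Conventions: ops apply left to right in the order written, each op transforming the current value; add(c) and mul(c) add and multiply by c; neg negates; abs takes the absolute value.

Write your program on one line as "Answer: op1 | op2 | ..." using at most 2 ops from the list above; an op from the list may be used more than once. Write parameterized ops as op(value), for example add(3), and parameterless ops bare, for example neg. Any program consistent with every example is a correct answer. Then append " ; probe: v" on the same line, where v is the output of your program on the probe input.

add(7) | neg ; probe: 26

Check, running the answer program on each example:
  17 -> 24 -> -24
  48 -> 55 -> -55
  -48 -> -41 -> 41
  -8 -> -1 -> 1
  35 -> 42 -> -42
  probe: -33 -> -26 -> 26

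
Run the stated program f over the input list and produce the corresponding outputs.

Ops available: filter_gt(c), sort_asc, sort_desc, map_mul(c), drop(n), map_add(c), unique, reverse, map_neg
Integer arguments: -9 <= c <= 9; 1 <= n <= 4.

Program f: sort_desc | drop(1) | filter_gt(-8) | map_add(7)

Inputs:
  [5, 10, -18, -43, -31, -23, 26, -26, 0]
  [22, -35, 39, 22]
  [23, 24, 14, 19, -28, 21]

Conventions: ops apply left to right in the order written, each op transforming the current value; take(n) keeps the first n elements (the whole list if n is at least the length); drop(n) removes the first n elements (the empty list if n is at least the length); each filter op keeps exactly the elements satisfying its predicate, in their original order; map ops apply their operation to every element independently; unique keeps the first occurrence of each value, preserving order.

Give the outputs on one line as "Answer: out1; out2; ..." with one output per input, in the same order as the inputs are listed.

[17, 12, 7]; [29, 29]; [30, 28, 26, 21]

Execution, op by op:
  [5, 10, -18, -43, -31, -23, 26, -26, 0] -> [26, 10, 5, 0, -18, -23, -26, -31, -43] -> [10, 5, 0, -18, -23, -26, -31, -43] -> [10, 5, 0] -> [17, 12, 7]
  [22, -35, 39, 22] -> [39, 22, 22, -35] -> [22, 22, -35] -> [22, 22] -> [29, 29]
  [23, 24, 14, 19, -28, 21] -> [24, 23, 21, 19, 14, -28] -> [23, 21, 19, 14, -28] -> [23, 21, 19, 14] -> [30, 28, 26, 21]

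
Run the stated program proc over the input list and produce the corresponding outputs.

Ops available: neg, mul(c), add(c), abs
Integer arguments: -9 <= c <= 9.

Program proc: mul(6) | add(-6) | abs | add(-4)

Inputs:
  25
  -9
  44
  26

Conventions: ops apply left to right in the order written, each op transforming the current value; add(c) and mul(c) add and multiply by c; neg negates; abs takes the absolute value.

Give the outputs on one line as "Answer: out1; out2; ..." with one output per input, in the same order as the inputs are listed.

Execution, op by op:
  25 -> 150 -> 144 -> 144 -> 140
  -9 -> -54 -> -60 -> 60 -> 56
  44 -> 264 -> 258 -> 258 -> 254
  26 -> 156 -> 150 -> 150 -> 146

140; 56; 254; 146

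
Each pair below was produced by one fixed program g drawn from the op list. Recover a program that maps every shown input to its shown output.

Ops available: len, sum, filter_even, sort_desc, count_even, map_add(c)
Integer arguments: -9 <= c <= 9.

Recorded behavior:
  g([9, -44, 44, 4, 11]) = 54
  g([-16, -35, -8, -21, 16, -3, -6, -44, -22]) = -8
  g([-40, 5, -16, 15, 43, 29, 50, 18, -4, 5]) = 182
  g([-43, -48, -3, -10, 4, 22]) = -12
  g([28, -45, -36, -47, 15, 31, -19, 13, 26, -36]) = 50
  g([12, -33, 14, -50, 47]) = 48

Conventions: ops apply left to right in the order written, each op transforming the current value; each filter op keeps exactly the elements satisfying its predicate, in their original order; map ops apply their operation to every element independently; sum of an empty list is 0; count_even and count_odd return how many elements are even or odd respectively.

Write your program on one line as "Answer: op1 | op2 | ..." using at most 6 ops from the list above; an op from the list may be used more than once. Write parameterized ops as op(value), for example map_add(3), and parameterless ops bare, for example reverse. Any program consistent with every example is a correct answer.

map_add(7) | map_add(2) | map_add(8) | filter_even | sum

Check, running the answer program on each example:
  [9, -44, 44, 4, 11] -> [16, -37, 51, 11, 18] -> [18, -35, 53, 13, 20] -> [26, -27, 61, 21, 28] -> [26, 28] -> 54
  [-16, -35, -8, -21, 16, -3, -6, -44, -22] -> [-9, -28, -1, -14, 23, 4, 1, -37, -15] -> [-7, -26, 1, -12, 25, 6, 3, -35, -13] -> [1, -18, 9, -4, 33, 14, 11, -27, -5] -> [-18, -4, 14] -> -8
  [-40, 5, -16, 15, 43, 29, 50, 18, -4, 5] -> [-33, 12, -9, 22, 50, 36, 57, 25, 3, 12] -> [-31, 14, -7, 24, 52, 38, 59, 27, 5, 14] -> [-23, 22, 1, 32, 60, 46, 67, 35, 13, 22] -> [22, 32, 60, 46, 22] -> 182
  [-43, -48, -3, -10, 4, 22] -> [-36, -41, 4, -3, 11, 29] -> [-34, -39, 6, -1, 13, 31] -> [-26, -31, 14, 7, 21, 39] -> [-26, 14] -> -12
  [28, -45, -36, -47, 15, 31, -19, 13, 26, -36] -> [35, -38, -29, -40, 22, 38, -12, 20, 33, -29] -> [37, -36, -27, -38, 24, 40, -10, 22, 35, -27] -> [45, -28, -19, -30, 32, 48, -2, 30, 43, -19] -> [-28, -30, 32, 48, -2, 30] -> 50
  [12, -33, 14, -50, 47] -> [19, -26, 21, -43, 54] -> [21, -24, 23, -41, 56] -> [29, -16, 31, -33, 64] -> [-16, 64] -> 48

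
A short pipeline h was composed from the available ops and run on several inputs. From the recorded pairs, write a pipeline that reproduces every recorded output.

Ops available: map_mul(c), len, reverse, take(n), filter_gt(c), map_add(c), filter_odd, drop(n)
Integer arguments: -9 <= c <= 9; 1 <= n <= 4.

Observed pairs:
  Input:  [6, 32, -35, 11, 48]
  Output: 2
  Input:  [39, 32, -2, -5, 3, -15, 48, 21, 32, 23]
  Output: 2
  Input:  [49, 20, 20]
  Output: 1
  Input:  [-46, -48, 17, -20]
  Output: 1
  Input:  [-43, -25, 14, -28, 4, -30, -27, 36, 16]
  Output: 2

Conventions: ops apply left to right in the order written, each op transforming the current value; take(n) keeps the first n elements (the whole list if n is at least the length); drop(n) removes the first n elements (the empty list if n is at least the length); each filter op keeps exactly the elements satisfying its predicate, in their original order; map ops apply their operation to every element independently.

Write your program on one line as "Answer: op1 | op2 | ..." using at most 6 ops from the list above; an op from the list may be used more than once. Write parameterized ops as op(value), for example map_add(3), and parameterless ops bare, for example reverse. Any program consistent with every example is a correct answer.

reverse | filter_odd | take(2) | map_mul(7) | map_mul(5) | len

Check, running the answer program on each example:
  [6, 32, -35, 11, 48] -> [48, 11, -35, 32, 6] -> [11, -35] -> [11, -35] -> [77, -245] -> [385, -1225] -> 2
  [39, 32, -2, -5, 3, -15, 48, 21, 32, 23] -> [23, 32, 21, 48, -15, 3, -5, -2, 32, 39] -> [23, 21, -15, 3, -5, 39] -> [23, 21] -> [161, 147] -> [805, 735] -> 2
  [49, 20, 20] -> [20, 20, 49] -> [49] -> [49] -> [343] -> [1715] -> 1
  [-46, -48, 17, -20] -> [-20, 17, -48, -46] -> [17] -> [17] -> [119] -> [595] -> 1
  [-43, -25, 14, -28, 4, -30, -27, 36, 16] -> [16, 36, -27, -30, 4, -28, 14, -25, -43] -> [-27, -25, -43] -> [-27, -25] -> [-189, -175] -> [-945, -875] -> 2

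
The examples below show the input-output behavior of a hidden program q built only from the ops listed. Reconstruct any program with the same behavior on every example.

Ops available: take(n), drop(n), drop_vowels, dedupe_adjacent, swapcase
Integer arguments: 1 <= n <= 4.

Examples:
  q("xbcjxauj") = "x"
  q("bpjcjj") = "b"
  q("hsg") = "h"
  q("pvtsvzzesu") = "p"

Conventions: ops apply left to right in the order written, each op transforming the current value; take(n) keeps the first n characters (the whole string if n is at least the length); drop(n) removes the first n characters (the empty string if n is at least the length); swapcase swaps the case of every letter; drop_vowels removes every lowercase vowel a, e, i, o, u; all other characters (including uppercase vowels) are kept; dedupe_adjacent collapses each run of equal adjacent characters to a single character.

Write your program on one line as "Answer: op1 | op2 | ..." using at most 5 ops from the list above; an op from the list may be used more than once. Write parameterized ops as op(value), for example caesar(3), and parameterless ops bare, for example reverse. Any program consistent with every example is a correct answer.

dedupe_adjacent | take(3) | swapcase | take(1) | swapcase

Check, running the answer program on each example:
  "xbcjxauj" -> "xbcjxauj" -> "xbc" -> "XBC" -> "X" -> "x"
  "bpjcjj" -> "bpjcj" -> "bpj" -> "BPJ" -> "B" -> "b"
  "hsg" -> "hsg" -> "hsg" -> "HSG" -> "H" -> "h"
  "pvtsvzzesu" -> "pvtsvzesu" -> "pvt" -> "PVT" -> "P" -> "p"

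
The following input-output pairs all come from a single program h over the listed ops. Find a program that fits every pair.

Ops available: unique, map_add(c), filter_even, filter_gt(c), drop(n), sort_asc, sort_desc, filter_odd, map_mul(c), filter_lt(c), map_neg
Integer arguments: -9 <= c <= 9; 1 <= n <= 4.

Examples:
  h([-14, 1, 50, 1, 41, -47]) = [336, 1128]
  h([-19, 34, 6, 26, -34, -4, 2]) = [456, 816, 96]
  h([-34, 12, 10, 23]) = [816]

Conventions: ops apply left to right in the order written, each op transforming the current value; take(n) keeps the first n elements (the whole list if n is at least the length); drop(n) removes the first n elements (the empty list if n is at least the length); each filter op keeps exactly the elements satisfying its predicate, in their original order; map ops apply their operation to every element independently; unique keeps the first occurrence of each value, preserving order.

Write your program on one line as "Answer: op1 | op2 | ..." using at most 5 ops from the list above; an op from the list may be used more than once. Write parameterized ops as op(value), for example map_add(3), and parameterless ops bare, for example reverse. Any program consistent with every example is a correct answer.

map_mul(8) | filter_lt(6) | map_neg | map_mul(3)

Check, running the answer program on each example:
  [-14, 1, 50, 1, 41, -47] -> [-112, 8, 400, 8, 328, -376] -> [-112, -376] -> [112, 376] -> [336, 1128]
  [-19, 34, 6, 26, -34, -4, 2] -> [-152, 272, 48, 208, -272, -32, 16] -> [-152, -272, -32] -> [152, 272, 32] -> [456, 816, 96]
  [-34, 12, 10, 23] -> [-272, 96, 80, 184] -> [-272] -> [272] -> [816]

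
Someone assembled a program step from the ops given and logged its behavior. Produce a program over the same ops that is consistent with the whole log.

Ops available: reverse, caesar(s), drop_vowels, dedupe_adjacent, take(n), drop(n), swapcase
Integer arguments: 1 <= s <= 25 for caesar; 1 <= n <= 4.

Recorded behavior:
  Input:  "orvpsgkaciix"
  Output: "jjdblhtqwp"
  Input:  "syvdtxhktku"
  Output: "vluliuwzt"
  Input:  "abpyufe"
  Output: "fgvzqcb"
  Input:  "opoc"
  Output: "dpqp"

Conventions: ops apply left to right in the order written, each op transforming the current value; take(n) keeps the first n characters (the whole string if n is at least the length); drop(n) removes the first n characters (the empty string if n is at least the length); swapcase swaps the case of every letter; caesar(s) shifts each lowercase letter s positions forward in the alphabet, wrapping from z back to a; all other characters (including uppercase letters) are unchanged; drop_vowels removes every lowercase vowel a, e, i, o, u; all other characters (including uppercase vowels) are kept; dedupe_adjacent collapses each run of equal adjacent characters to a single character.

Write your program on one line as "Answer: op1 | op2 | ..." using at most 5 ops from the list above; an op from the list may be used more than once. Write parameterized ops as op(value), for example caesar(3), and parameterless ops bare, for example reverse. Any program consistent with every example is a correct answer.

reverse | caesar(17) | drop_vowels | caesar(10)

Check, running the answer program on each example:
  "orvpsgkaciix" -> "xiicakgspvro" -> "ozztrbxjgmif" -> "zztrbxjgmf" -> "jjdblhtqwp"
  "syvdtxhktku" -> "uktkhxtdvys" -> "lbkbyokumpj" -> "lbkbykmpj" -> "vluliuwzt"
  "abpyufe" -> "efuypba" -> "vwlpgsr" -> "vwlpgsr" -> "fgvzqcb"
  "opoc" -> "copo" -> "tfgf" -> "tfgf" -> "dpqp"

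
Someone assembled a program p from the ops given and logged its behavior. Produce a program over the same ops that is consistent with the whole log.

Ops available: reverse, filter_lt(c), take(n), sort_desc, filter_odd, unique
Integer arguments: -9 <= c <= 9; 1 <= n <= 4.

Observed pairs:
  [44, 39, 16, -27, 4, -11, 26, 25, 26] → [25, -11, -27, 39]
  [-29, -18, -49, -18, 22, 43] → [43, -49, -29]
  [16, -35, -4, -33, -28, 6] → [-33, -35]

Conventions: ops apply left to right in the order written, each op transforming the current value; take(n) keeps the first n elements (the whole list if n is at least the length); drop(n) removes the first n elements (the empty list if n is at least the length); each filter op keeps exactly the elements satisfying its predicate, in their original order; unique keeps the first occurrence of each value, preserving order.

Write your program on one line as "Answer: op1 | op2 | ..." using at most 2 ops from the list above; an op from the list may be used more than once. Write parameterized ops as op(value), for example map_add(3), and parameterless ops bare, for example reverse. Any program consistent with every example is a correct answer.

filter_odd | reverse

Check, running the answer program on each example:
  [44, 39, 16, -27, 4, -11, 26, 25, 26] -> [39, -27, -11, 25] -> [25, -11, -27, 39]
  [-29, -18, -49, -18, 22, 43] -> [-29, -49, 43] -> [43, -49, -29]
  [16, -35, -4, -33, -28, 6] -> [-35, -33] -> [-33, -35]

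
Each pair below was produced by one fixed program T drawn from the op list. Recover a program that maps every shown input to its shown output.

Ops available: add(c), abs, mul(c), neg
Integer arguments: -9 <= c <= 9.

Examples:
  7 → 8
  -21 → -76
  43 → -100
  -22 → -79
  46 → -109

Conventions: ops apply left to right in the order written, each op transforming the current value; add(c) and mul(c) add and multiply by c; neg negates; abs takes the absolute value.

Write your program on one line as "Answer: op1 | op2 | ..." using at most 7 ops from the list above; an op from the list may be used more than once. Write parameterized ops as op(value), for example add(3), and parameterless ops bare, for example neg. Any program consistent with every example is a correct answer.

add(-7) | abs | mul(-3) | neg | add(-8) | neg

Check, running the answer program on each example:
  7 -> 0 -> 0 -> 0 -> 0 -> -8 -> 8
  -21 -> -28 -> 28 -> -84 -> 84 -> 76 -> -76
  43 -> 36 -> 36 -> -108 -> 108 -> 100 -> -100
  -22 -> -29 -> 29 -> -87 -> 87 -> 79 -> -79
  46 -> 39 -> 39 -> -117 -> 117 -> 109 -> -109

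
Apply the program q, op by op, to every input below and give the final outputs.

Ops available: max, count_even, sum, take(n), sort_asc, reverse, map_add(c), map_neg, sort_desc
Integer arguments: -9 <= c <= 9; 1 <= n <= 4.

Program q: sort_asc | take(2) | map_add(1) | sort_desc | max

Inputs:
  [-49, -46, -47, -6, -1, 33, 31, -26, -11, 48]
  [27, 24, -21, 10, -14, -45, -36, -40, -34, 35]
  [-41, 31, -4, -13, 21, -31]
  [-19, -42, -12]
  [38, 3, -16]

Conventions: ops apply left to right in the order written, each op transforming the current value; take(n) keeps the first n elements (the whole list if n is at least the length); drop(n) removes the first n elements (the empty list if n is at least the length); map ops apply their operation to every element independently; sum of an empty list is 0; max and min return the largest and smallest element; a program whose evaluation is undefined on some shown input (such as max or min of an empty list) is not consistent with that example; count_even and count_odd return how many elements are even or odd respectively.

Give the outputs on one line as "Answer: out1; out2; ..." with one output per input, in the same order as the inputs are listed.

Execution, op by op:
  [-49, -46, -47, -6, -1, 33, 31, -26, -11, 48] -> [-49, -47, -46, -26, -11, -6, -1, 31, 33, 48] -> [-49, -47] -> [-48, -46] -> [-46, -48] -> -46
  [27, 24, -21, 10, -14, -45, -36, -40, -34, 35] -> [-45, -40, -36, -34, -21, -14, 10, 24, 27, 35] -> [-45, -40] -> [-44, -39] -> [-39, -44] -> -39
  [-41, 31, -4, -13, 21, -31] -> [-41, -31, -13, -4, 21, 31] -> [-41, -31] -> [-40, -30] -> [-30, -40] -> -30
  [-19, -42, -12] -> [-42, -19, -12] -> [-42, -19] -> [-41, -18] -> [-18, -41] -> -18
  [38, 3, -16] -> [-16, 3, 38] -> [-16, 3] -> [-15, 4] -> [4, -15] -> 4

-46; -39; -30; -18; 4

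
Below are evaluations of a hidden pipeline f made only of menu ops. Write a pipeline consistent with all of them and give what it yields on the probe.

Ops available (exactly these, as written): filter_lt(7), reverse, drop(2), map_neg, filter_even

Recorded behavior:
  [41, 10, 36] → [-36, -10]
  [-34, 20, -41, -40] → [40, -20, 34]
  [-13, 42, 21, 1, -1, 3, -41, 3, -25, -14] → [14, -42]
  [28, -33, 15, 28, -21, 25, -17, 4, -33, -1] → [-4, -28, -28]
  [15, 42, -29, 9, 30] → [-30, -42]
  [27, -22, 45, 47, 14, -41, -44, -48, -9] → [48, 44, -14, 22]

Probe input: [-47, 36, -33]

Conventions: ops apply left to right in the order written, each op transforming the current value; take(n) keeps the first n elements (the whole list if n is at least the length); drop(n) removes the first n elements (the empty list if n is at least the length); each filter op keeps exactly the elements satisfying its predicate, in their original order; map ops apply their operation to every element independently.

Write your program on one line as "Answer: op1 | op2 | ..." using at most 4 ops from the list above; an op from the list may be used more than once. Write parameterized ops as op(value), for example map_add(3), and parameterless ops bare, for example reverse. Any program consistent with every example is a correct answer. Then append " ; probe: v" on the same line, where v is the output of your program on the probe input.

reverse | map_neg | filter_even ; probe: [-36]

Check, running the answer program on each example:
  [41, 10, 36] -> [36, 10, 41] -> [-36, -10, -41] -> [-36, -10]
  [-34, 20, -41, -40] -> [-40, -41, 20, -34] -> [40, 41, -20, 34] -> [40, -20, 34]
  [-13, 42, 21, 1, -1, 3, -41, 3, -25, -14] -> [-14, -25, 3, -41, 3, -1, 1, 21, 42, -13] -> [14, 25, -3, 41, -3, 1, -1, -21, -42, 13] -> [14, -42]
  [28, -33, 15, 28, -21, 25, -17, 4, -33, -1] -> [-1, -33, 4, -17, 25, -21, 28, 15, -33, 28] -> [1, 33, -4, 17, -25, 21, -28, -15, 33, -28] -> [-4, -28, -28]
  [15, 42, -29, 9, 30] -> [30, 9, -29, 42, 15] -> [-30, -9, 29, -42, -15] -> [-30, -42]
  [27, -22, 45, 47, 14, -41, -44, -48, -9] -> [-9, -48, -44, -41, 14, 47, 45, -22, 27] -> [9, 48, 44, 41, -14, -47, -45, 22, -27] -> [48, 44, -14, 22]
  probe: [-47, 36, -33] -> [-33, 36, -47] -> [33, -36, 47] -> [-36]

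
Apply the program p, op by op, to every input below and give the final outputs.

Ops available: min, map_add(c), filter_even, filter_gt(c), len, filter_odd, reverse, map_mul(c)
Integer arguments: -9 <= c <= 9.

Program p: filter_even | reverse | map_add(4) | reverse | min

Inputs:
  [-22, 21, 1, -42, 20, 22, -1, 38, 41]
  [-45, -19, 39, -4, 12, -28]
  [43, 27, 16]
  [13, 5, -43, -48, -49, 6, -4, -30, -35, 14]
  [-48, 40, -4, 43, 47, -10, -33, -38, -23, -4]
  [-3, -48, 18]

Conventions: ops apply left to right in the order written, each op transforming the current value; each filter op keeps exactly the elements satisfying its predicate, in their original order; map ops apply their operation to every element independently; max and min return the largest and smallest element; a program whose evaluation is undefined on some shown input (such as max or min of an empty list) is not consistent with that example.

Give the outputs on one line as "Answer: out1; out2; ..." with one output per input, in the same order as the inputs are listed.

-38; -24; 20; -44; -44; -44

Execution, op by op:
  [-22, 21, 1, -42, 20, 22, -1, 38, 41] -> [-22, -42, 20, 22, 38] -> [38, 22, 20, -42, -22] -> [42, 26, 24, -38, -18] -> [-18, -38, 24, 26, 42] -> -38
  [-45, -19, 39, -4, 12, -28] -> [-4, 12, -28] -> [-28, 12, -4] -> [-24, 16, 0] -> [0, 16, -24] -> -24
  [43, 27, 16] -> [16] -> [16] -> [20] -> [20] -> 20
  [13, 5, -43, -48, -49, 6, -4, -30, -35, 14] -> [-48, 6, -4, -30, 14] -> [14, -30, -4, 6, -48] -> [18, -26, 0, 10, -44] -> [-44, 10, 0, -26, 18] -> -44
  [-48, 40, -4, 43, 47, -10, -33, -38, -23, -4] -> [-48, 40, -4, -10, -38, -4] -> [-4, -38, -10, -4, 40, -48] -> [0, -34, -6, 0, 44, -44] -> [-44, 44, 0, -6, -34, 0] -> -44
  [-3, -48, 18] -> [-48, 18] -> [18, -48] -> [22, -44] -> [-44, 22] -> -44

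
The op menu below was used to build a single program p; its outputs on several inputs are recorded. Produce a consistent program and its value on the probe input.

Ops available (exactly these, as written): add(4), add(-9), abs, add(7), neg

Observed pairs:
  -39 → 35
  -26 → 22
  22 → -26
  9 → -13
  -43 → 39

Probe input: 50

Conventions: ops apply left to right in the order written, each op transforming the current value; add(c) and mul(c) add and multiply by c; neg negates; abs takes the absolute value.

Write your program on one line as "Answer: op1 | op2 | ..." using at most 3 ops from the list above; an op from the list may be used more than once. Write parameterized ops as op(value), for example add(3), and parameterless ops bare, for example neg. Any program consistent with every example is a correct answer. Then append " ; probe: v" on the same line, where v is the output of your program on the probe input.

add(4) | neg ; probe: -54

Check, running the answer program on each example:
  -39 -> -35 -> 35
  -26 -> -22 -> 22
  22 -> 26 -> -26
  9 -> 13 -> -13
  -43 -> -39 -> 39
  probe: 50 -> 54 -> -54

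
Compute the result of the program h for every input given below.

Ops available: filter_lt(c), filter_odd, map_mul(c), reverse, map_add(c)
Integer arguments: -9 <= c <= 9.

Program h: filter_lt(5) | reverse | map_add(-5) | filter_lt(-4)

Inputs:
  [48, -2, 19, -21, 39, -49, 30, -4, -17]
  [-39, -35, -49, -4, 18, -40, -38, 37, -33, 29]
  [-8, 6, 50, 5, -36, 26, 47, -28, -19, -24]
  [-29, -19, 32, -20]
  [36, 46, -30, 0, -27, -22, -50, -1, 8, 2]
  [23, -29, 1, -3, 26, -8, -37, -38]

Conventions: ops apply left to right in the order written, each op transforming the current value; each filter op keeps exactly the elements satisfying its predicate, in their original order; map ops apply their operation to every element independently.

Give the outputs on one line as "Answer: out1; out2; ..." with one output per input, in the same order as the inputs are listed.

Execution, op by op:
  [48, -2, 19, -21, 39, -49, 30, -4, -17] -> [-2, -21, -49, -4, -17] -> [-17, -4, -49, -21, -2] -> [-22, -9, -54, -26, -7] -> [-22, -9, -54, -26, -7]
  [-39, -35, -49, -4, 18, -40, -38, 37, -33, 29] -> [-39, -35, -49, -4, -40, -38, -33] -> [-33, -38, -40, -4, -49, -35, -39] -> [-38, -43, -45, -9, -54, -40, -44] -> [-38, -43, -45, -9, -54, -40, -44]
  [-8, 6, 50, 5, -36, 26, 47, -28, -19, -24] -> [-8, -36, -28, -19, -24] -> [-24, -19, -28, -36, -8] -> [-29, -24, -33, -41, -13] -> [-29, -24, -33, -41, -13]
  [-29, -19, 32, -20] -> [-29, -19, -20] -> [-20, -19, -29] -> [-25, -24, -34] -> [-25, -24, -34]
  [36, 46, -30, 0, -27, -22, -50, -1, 8, 2] -> [-30, 0, -27, -22, -50, -1, 2] -> [2, -1, -50, -22, -27, 0, -30] -> [-3, -6, -55, -27, -32, -5, -35] -> [-6, -55, -27, -32, -5, -35]
  [23, -29, 1, -3, 26, -8, -37, -38] -> [-29, 1, -3, -8, -37, -38] -> [-38, -37, -8, -3, 1, -29] -> [-43, -42, -13, -8, -4, -34] -> [-43, -42, -13, -8, -34]

[-22, -9, -54, -26, -7]; [-38, -43, -45, -9, -54, -40, -44]; [-29, -24, -33, -41, -13]; [-25, -24, -34]; [-6, -55, -27, -32, -5, -35]; [-43, -42, -13, -8, -34]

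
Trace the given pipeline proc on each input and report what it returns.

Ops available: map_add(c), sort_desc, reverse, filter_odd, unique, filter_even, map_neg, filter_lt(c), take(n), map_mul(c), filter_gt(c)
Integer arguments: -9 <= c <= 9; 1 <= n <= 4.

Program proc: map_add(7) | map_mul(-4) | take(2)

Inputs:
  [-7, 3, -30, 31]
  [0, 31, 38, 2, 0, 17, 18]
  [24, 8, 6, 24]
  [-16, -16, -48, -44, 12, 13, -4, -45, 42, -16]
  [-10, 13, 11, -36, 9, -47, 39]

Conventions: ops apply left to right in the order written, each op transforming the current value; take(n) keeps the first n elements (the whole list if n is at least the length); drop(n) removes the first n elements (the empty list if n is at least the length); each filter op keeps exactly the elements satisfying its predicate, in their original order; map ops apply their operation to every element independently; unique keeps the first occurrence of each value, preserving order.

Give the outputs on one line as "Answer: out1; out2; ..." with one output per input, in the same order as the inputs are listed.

Execution, op by op:
  [-7, 3, -30, 31] -> [0, 10, -23, 38] -> [0, -40, 92, -152] -> [0, -40]
  [0, 31, 38, 2, 0, 17, 18] -> [7, 38, 45, 9, 7, 24, 25] -> [-28, -152, -180, -36, -28, -96, -100] -> [-28, -152]
  [24, 8, 6, 24] -> [31, 15, 13, 31] -> [-124, -60, -52, -124] -> [-124, -60]
  [-16, -16, -48, -44, 12, 13, -4, -45, 42, -16] -> [-9, -9, -41, -37, 19, 20, 3, -38, 49, -9] -> [36, 36, 164, 148, -76, -80, -12, 152, -196, 36] -> [36, 36]
  [-10, 13, 11, -36, 9, -47, 39] -> [-3, 20, 18, -29, 16, -40, 46] -> [12, -80, -72, 116, -64, 160, -184] -> [12, -80]

[0, -40]; [-28, -152]; [-124, -60]; [36, 36]; [12, -80]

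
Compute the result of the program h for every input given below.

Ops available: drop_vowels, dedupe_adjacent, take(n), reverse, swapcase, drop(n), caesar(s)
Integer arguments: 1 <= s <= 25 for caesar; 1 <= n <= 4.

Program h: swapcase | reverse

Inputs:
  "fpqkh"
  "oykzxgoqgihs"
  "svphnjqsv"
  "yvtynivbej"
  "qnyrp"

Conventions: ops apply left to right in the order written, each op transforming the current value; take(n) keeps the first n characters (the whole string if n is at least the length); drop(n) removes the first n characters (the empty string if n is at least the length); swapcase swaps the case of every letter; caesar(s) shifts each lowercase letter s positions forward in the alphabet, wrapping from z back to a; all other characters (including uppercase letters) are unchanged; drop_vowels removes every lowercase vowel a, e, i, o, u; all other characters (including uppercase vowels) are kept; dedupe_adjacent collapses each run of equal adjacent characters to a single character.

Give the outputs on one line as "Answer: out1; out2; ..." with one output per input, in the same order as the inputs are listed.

Execution, op by op:
  "fpqkh" -> "FPQKH" -> "HKQPF"
  "oykzxgoqgihs" -> "OYKZXGOQGIHS" -> "SHIGQOGXZKYO"
  "svphnjqsv" -> "SVPHNJQSV" -> "VSQJNHPVS"
  "yvtynivbej" -> "YVTYNIVBEJ" -> "JEBVINYTVY"
  "qnyrp" -> "QNYRP" -> "PRYNQ"

"HKQPF"; "SHIGQOGXZKYO"; "VSQJNHPVS"; "JEBVINYTVY"; "PRYNQ"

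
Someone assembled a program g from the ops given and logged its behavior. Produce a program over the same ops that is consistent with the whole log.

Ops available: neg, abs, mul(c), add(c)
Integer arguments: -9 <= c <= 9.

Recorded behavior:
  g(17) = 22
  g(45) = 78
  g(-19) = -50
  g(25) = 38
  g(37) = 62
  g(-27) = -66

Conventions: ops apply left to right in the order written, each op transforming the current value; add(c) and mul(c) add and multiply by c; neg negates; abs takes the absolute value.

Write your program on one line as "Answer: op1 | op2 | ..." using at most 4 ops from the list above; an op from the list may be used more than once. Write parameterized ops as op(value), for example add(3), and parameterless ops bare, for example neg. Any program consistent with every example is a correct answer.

neg | add(6) | mul(-2)

Check, running the answer program on each example:
  17 -> -17 -> -11 -> 22
  45 -> -45 -> -39 -> 78
  -19 -> 19 -> 25 -> -50
  25 -> -25 -> -19 -> 38
  37 -> -37 -> -31 -> 62
  -27 -> 27 -> 33 -> -66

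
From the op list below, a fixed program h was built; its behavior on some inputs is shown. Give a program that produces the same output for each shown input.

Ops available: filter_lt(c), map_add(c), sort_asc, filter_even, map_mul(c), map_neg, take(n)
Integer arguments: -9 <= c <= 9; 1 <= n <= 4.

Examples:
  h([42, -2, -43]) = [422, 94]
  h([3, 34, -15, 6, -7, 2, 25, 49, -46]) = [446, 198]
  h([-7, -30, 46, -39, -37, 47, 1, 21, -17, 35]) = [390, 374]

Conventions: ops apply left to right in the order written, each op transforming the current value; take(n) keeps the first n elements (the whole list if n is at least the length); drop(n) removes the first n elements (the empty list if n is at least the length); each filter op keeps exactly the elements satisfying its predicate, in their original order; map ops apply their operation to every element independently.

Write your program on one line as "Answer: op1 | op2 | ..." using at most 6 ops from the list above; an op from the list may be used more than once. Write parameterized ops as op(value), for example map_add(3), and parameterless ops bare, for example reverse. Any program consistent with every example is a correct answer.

sort_asc | map_add(-5) | map_add(-4) | take(2) | map_mul(-8) | map_add(6)

Check, running the answer program on each example:
  [42, -2, -43] -> [-43, -2, 42] -> [-48, -7, 37] -> [-52, -11, 33] -> [-52, -11] -> [416, 88] -> [422, 94]
  [3, 34, -15, 6, -7, 2, 25, 49, -46] -> [-46, -15, -7, 2, 3, 6, 25, 34, 49] -> [-51, -20, -12, -3, -2, 1, 20, 29, 44] -> [-55, -24, -16, -7, -6, -3, 16, 25, 40] -> [-55, -24] -> [440, 192] -> [446, 198]
  [-7, -30, 46, -39, -37, 47, 1, 21, -17, 35] -> [-39, -37, -30, -17, -7, 1, 21, 35, 46, 47] -> [-44, -42, -35, -22, -12, -4, 16, 30, 41, 42] -> [-48, -46, -39, -26, -16, -8, 12, 26, 37, 38] -> [-48, -46] -> [384, 368] -> [390, 374]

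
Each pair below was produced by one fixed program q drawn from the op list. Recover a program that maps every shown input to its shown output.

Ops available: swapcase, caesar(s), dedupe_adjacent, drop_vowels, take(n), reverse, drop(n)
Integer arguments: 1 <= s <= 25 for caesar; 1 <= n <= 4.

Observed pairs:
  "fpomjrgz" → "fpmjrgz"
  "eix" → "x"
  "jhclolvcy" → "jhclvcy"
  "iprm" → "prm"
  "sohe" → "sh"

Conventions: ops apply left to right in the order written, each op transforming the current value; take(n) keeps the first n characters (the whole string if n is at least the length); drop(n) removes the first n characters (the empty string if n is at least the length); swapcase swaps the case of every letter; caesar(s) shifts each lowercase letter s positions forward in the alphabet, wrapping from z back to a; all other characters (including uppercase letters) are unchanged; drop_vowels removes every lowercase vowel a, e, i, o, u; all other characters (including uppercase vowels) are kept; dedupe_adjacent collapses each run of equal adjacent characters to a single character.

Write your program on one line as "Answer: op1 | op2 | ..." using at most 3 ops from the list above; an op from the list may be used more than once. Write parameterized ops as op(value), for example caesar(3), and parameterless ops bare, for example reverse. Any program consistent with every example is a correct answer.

drop_vowels | dedupe_adjacent

Check, running the answer program on each example:
  "fpomjrgz" -> "fpmjrgz" -> "fpmjrgz"
  "eix" -> "x" -> "x"
  "jhclolvcy" -> "jhcllvcy" -> "jhclvcy"
  "iprm" -> "prm" -> "prm"
  "sohe" -> "sh" -> "sh"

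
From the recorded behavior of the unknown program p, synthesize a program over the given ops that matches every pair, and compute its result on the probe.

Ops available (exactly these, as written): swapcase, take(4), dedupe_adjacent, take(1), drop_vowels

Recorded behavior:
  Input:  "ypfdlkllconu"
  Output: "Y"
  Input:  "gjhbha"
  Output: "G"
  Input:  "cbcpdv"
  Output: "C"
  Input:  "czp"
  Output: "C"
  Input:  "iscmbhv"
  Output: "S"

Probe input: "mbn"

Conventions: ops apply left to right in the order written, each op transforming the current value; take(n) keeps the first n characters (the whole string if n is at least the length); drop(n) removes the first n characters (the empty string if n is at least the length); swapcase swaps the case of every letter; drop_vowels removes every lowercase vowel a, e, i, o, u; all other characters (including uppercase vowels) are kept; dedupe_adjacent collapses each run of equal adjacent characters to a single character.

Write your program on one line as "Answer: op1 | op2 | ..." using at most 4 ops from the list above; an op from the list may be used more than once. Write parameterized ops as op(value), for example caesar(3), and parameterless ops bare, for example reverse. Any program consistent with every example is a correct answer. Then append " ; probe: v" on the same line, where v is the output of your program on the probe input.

drop_vowels | take(1) | swapcase ; probe: "M"

Check, running the answer program on each example:
  "ypfdlkllconu" -> "ypfdlkllcn" -> "y" -> "Y"
  "gjhbha" -> "gjhbh" -> "g" -> "G"
  "cbcpdv" -> "cbcpdv" -> "c" -> "C"
  "czp" -> "czp" -> "c" -> "C"
  "iscmbhv" -> "scmbhv" -> "s" -> "S"
  probe: "mbn" -> "mbn" -> "m" -> "M"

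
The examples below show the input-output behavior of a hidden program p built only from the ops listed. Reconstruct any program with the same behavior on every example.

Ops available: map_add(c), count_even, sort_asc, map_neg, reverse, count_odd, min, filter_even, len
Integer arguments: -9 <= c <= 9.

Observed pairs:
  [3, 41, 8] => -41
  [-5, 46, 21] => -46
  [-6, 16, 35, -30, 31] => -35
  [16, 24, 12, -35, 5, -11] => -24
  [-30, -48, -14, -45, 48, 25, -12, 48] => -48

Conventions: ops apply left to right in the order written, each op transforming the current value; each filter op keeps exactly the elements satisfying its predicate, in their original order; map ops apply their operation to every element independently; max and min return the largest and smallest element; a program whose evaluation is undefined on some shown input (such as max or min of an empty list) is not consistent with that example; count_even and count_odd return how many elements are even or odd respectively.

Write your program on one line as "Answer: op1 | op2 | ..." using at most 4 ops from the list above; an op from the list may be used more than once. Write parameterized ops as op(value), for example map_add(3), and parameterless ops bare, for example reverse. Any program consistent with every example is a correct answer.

map_neg | reverse | min

Check, running the answer program on each example:
  [3, 41, 8] -> [-3, -41, -8] -> [-8, -41, -3] -> -41
  [-5, 46, 21] -> [5, -46, -21] -> [-21, -46, 5] -> -46
  [-6, 16, 35, -30, 31] -> [6, -16, -35, 30, -31] -> [-31, 30, -35, -16, 6] -> -35
  [16, 24, 12, -35, 5, -11] -> [-16, -24, -12, 35, -5, 11] -> [11, -5, 35, -12, -24, -16] -> -24
  [-30, -48, -14, -45, 48, 25, -12, 48] -> [30, 48, 14, 45, -48, -25, 12, -48] -> [-48, 12, -25, -48, 45, 14, 48, 30] -> -48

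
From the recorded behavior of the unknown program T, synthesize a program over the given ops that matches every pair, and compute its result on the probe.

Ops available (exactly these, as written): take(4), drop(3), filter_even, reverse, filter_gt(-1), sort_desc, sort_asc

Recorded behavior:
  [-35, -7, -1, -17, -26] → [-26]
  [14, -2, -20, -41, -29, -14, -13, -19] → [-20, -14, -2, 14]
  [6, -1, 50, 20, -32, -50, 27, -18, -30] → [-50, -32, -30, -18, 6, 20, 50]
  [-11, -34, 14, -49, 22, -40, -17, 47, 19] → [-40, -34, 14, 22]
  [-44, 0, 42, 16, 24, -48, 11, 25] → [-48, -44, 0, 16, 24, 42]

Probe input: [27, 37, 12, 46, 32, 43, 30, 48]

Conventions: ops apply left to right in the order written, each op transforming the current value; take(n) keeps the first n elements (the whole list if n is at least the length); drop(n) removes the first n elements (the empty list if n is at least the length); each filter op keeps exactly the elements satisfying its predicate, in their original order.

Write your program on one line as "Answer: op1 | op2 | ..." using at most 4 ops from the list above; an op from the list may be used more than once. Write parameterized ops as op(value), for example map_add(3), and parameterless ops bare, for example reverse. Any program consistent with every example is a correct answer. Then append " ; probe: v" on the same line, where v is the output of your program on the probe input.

sort_desc | reverse | filter_even ; probe: [12, 30, 32, 46, 48]

Check, running the answer program on each example:
  [-35, -7, -1, -17, -26] -> [-1, -7, -17, -26, -35] -> [-35, -26, -17, -7, -1] -> [-26]
  [14, -2, -20, -41, -29, -14, -13, -19] -> [14, -2, -13, -14, -19, -20, -29, -41] -> [-41, -29, -20, -19, -14, -13, -2, 14] -> [-20, -14, -2, 14]
  [6, -1, 50, 20, -32, -50, 27, -18, -30] -> [50, 27, 20, 6, -1, -18, -30, -32, -50] -> [-50, -32, -30, -18, -1, 6, 20, 27, 50] -> [-50, -32, -30, -18, 6, 20, 50]
  [-11, -34, 14, -49, 22, -40, -17, 47, 19] -> [47, 22, 19, 14, -11, -17, -34, -40, -49] -> [-49, -40, -34, -17, -11, 14, 19, 22, 47] -> [-40, -34, 14, 22]
  [-44, 0, 42, 16, 24, -48, 11, 25] -> [42, 25, 24, 16, 11, 0, -44, -48] -> [-48, -44, 0, 11, 16, 24, 25, 42] -> [-48, -44, 0, 16, 24, 42]
  probe: [27, 37, 12, 46, 32, 43, 30, 48] -> [48, 46, 43, 37, 32, 30, 27, 12] -> [12, 27, 30, 32, 37, 43, 46, 48] -> [12, 30, 32, 46, 48]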